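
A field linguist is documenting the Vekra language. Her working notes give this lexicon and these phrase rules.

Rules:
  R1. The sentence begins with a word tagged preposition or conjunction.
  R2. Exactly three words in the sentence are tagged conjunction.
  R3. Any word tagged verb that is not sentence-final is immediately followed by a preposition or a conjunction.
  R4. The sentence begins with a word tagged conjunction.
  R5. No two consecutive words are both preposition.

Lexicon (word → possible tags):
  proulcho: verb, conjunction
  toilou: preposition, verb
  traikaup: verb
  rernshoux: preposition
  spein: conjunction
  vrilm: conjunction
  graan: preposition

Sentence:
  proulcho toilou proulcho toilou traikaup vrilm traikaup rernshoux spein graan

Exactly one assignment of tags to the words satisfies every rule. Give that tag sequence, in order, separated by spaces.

conjunction preposition verb preposition verb conjunction verb preposition conjunction preposition

Candidates per position — 1:proulcho {verb,conjunction}; 2:toilou {preposition,verb}; 3:proulcho {verb,conjunction}; 4:toilou {preposition,verb}; 5:traikaup {verb}; 6:vrilm {conjunction}; 7:traikaup {verb}; 8:rernshoux {preposition}; 9:spein {conjunction}; 10:graan {preposition}.
If word 1 were verb, no tagging could satisfy rule 1; so word 1 is conjunction.
If word 3 were conjunction, no tagging could satisfy rule 2; so word 3 is verb.
If word 4 were verb, no tagging could satisfy rule 3; so word 4 is preposition.
If word 2 were verb, no tagging could satisfy rule 3; so word 2 is preposition.
So the tagging must be: conjunction preposition verb preposition verb conjunction verb preposition conjunction preposition.
Checking: rule 1 satisfied; rule 2 satisfied; rule 3 satisfied; rule 4 satisfied; rule 5 satisfied.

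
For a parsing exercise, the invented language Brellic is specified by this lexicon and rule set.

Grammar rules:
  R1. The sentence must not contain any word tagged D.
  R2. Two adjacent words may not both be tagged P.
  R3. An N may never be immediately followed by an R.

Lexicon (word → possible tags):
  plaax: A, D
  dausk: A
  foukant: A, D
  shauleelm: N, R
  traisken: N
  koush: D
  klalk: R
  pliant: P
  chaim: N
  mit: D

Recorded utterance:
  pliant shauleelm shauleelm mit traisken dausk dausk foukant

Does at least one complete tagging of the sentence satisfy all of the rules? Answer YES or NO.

NO

Candidates per position — 1:pliant {P}; 2:shauleelm {N,R}; 3:shauleelm {N,R}; 4:mit {D}; 5:traisken {N}; 6:dausk {A}; 7:dausk {A}; 8:foukant {A,D}.
Rule 1 cannot be satisfied by any choice of tags from the lexicon.
So there is no consistent tagging.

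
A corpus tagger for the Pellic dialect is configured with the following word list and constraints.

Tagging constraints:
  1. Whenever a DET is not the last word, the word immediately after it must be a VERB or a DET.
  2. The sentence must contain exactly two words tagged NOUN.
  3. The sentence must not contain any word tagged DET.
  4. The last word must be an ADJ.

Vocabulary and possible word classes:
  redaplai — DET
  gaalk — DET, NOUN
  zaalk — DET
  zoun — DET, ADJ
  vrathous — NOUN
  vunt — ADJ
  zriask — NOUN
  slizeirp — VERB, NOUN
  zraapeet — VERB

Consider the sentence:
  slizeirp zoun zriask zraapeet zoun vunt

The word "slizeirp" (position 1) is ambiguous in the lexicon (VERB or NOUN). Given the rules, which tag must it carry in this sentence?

NOUN

Candidates per position — 1:slizeirp {VERB,NOUN}; 2:zoun {DET,ADJ}; 3:zriask {NOUN}; 4:zraapeet {VERB}; 5:zoun {DET,ADJ}; 6:vunt {ADJ}.
Position 1: tagging it VERB would leave rule 2 unsatisfiable, so it must be NOUN.
Position 2: tagging it DET would leave rule 1 unsatisfiable, so it must be ADJ.
Position 5: tagging it DET would leave rule 1 unsatisfiable, so it must be ADJ.
So the tagging must be: NOUN ADJ NOUN VERB ADJ ADJ.
Verifying each rule — rule 1 satisfied; rule 2 satisfied; rule 3 satisfied; rule 4 satisfied.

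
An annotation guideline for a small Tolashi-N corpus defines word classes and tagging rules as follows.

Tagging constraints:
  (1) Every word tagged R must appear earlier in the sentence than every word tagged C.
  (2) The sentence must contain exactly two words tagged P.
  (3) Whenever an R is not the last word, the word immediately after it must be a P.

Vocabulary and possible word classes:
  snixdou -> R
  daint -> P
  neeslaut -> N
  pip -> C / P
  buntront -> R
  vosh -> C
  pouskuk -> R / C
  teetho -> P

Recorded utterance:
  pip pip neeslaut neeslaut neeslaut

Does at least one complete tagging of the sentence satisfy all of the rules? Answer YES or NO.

Candidates per position — 1:pip {C,P}; 2:pip {C,P}; 3:neeslaut {N}; 4:neeslaut {N}; 5:neeslaut {N}.
One satisfying assignment: P P N N N.
Checking: rule 1 satisfied; rule 2 satisfied; rule 3 satisfied.

YES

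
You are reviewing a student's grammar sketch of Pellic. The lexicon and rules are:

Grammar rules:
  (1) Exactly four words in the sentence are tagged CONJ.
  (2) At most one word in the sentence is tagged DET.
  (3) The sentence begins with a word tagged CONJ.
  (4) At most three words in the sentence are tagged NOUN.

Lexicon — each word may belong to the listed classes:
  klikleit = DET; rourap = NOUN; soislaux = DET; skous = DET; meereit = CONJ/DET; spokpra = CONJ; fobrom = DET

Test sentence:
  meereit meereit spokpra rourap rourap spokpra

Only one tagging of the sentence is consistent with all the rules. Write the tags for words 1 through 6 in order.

Candidates per position — 1:meereit {CONJ,DET}; 2:meereit {CONJ,DET}; 3:spokpra {CONJ}; 4:rourap {NOUN}; 5:rourap {NOUN}; 6:spokpra {CONJ}.
Position 1: tagging it DET would leave rule 1 unsatisfiable, so it must be CONJ.
Position 2: tagging it DET would leave rule 1 unsatisfiable, so it must be CONJ.
So the tagging must be: CONJ CONJ CONJ NOUN NOUN CONJ.
Checking: rule 1 satisfied; rule 2 satisfied; rule 3 satisfied; rule 4 satisfied.

CONJ CONJ CONJ NOUN NOUN CONJ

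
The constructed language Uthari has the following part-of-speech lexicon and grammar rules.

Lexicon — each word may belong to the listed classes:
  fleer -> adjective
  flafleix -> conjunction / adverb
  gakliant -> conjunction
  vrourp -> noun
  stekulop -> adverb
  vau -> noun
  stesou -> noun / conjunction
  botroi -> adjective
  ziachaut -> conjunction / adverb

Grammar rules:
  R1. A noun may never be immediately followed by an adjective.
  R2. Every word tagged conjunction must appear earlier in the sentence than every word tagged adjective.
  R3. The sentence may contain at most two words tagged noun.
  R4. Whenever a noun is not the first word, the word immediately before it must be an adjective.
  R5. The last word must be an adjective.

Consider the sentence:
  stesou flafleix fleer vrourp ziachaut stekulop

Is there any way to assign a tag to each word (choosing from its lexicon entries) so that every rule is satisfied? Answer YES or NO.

Candidates per position — 1:stesou {noun,conjunction}; 2:flafleix {conjunction,adverb}; 3:fleer {adjective}; 4:vrourp {noun}; 5:ziachaut {conjunction,adverb}; 6:stekulop {adverb}.
Rule 5 cannot be satisfied by any choice of tags from the lexicon.
So there is no consistent tagging.

NO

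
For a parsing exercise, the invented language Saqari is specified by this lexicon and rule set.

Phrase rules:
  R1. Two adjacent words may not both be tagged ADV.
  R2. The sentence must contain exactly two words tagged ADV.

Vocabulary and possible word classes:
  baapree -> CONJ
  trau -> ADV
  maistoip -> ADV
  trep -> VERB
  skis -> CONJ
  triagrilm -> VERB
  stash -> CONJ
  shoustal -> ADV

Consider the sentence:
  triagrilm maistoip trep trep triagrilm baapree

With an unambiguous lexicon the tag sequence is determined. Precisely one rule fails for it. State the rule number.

Fixed tagging: VERB ADV VERB VERB VERB CONJ.
Checking each rule: R1 ok, R2 fails.
Only rule 2 fails.

2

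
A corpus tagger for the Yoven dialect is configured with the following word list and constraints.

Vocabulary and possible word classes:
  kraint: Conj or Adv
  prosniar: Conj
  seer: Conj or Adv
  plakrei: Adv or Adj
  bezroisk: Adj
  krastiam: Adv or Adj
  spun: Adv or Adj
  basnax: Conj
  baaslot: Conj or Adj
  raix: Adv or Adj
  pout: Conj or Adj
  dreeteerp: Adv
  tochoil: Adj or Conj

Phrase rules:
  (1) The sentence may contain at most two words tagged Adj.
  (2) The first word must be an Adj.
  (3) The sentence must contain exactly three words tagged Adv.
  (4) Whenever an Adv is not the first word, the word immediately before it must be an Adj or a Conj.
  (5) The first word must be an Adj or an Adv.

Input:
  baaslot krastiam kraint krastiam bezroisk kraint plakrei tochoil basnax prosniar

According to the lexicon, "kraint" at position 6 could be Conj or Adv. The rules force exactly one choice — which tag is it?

Conj

Candidates per position — 1:baaslot {Conj,Adj}; 2:krastiam {Adv,Adj}; 3:kraint {Conj,Adv}; 4:krastiam {Adv,Adj}; 5:bezroisk {Adj}; 6:kraint {Conj,Adv}; 7:plakrei {Adv,Adj}; 8:tochoil {Adj,Conj}; 9:basnax {Conj}; 10:prosniar {Conj}.
Position 1: tagging it Conj would leave rule 2 unsatisfiable, so it must be Adj.
Position 2: tagging it Adj would leave rule 1 unsatisfiable, so it must be Adv.
Position 3: tagging it Adv would leave rule 4 unsatisfiable, so it must be Conj.
Position 4: tagging it Adj would leave rule 1 unsatisfiable, so it must be Adv.
Position 7: tagging it Adj would leave rule 1 unsatisfiable, so it must be Adv.
Position 8: tagging it Adj would leave rule 1 unsatisfiable, so it must be Conj.
Position 6: tagging it Adv would leave rule 3 unsatisfiable, so it must be Conj.
The only consistent sequence is: Adj Adv Conj Adv Adj Conj Adv Conj Conj Conj.
Checking: rule 1 holds; rule 2 holds; rule 3 holds; rule 4 holds; rule 5 holds.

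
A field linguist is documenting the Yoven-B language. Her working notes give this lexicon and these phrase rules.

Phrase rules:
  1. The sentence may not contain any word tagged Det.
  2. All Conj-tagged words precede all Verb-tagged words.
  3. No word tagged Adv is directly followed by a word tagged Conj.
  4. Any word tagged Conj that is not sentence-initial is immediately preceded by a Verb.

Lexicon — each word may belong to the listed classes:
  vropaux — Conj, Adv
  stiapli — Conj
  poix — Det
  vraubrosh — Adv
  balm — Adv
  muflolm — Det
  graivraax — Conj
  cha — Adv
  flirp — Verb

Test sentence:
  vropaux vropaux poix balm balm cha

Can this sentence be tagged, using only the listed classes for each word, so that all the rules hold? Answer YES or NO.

Candidates per position — 1:vropaux {Conj,Adv}; 2:vropaux {Conj,Adv}; 3:poix {Det}; 4:balm {Adv}; 5:balm {Adv}; 6:cha {Adv}.
Rule 1 cannot be satisfied by any choice of tags from the lexicon.
So there is no consistent tagging.

NO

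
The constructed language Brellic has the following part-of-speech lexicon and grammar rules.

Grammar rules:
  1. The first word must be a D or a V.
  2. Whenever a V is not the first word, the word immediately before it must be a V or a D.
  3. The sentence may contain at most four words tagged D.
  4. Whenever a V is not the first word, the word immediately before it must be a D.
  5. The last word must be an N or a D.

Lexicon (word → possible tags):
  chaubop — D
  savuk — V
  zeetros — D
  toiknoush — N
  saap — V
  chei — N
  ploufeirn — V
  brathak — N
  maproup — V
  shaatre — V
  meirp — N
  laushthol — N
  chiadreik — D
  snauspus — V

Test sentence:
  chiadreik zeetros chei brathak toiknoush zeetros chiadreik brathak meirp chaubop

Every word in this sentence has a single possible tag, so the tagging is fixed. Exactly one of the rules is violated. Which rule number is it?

3

Fixed tagging: D D N N N D D N N D.
Checking each rule: R1 holds, R2 holds, R3 violated, R4 holds, R5 holds.
Only rule 3 fails.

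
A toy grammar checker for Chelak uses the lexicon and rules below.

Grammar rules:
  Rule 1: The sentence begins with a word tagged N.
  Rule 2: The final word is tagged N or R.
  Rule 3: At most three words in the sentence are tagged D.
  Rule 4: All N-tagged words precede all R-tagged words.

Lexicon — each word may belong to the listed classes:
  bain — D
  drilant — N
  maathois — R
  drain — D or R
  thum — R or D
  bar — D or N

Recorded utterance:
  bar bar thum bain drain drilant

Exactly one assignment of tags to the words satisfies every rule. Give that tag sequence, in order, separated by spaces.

Candidates per position — 1:bar {D,N}; 2:bar {D,N}; 3:thum {R,D}; 4:bain {D}; 5:drain {D,R}; 6:drilant {N}.
Position 1: D is ruled out by rule 1; that leaves N.
Position 3: R is ruled out by rule 4; that leaves D.
Position 5: R is ruled out by rule 4; that leaves D.
Position 2: D is ruled out by rule 3; that leaves N.
The unique satisfying tagging is: N N D D D N.
Check: rule 1 satisfied; rule 2 satisfied; rule 3 satisfied; rule 4 satisfied.

N N D D D N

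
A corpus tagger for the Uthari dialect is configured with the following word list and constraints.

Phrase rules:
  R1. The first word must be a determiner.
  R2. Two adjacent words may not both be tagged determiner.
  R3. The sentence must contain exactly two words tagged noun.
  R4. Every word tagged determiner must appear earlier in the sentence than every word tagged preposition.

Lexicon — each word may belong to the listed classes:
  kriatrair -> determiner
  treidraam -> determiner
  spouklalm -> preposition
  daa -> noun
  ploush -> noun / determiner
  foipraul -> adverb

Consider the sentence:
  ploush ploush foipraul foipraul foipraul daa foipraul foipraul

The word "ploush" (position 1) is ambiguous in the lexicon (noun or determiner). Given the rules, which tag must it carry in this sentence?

Candidates per position — 1:ploush {noun,determiner}; 2:ploush {noun,determiner}; 3:foipraul {adverb}; 4:foipraul {adverb}; 5:foipraul {adverb}; 6:daa {noun}; 7:foipraul {adverb}; 8:foipraul {adverb}.
If word 1 were noun, no tagging could satisfy rule 1; so word 1 is determiner.
If word 2 were determiner, no tagging could satisfy rule 2; so word 2 is noun.
The only consistent sequence is: determiner noun adverb adverb adverb noun adverb adverb.
Check: rule 1 ✓; rule 2 ✓; rule 3 ✓; rule 4 ✓.

determiner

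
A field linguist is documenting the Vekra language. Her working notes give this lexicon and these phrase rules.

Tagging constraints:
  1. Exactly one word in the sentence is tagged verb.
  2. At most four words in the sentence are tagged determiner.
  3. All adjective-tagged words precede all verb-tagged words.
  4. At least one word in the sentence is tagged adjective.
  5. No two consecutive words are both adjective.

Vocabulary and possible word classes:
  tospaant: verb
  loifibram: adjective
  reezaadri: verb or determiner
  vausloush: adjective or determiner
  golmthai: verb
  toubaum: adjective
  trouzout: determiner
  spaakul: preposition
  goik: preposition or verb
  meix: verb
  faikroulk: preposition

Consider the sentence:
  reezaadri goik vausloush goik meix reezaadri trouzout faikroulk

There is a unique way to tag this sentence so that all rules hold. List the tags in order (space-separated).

Candidates per position — 1:reezaadri {verb,determiner}; 2:goik {preposition,verb}; 3:vausloush {adjective,determiner}; 4:goik {preposition,verb}; 5:meix {verb}; 6:reezaadri {verb,determiner}; 7:trouzout {determiner}; 8:faikroulk {preposition}.
Position 1: verb is ruled out by rule 1; that leaves determiner.
Position 2: verb is ruled out by rule 1; that leaves preposition.
Position 3: determiner is ruled out by rule 4; that leaves adjective.
Position 4: verb is ruled out by rule 1; that leaves preposition.
Position 6: verb is ruled out by rule 1; that leaves determiner.
That leaves exactly one tagging: determiner preposition adjective preposition verb determiner determiner preposition.
Rule-by-rule: rule 1 ✓; rule 2 ✓; rule 3 ✓; rule 4 ✓; rule 5 ✓.

determiner preposition adjective preposition verb determiner determiner preposition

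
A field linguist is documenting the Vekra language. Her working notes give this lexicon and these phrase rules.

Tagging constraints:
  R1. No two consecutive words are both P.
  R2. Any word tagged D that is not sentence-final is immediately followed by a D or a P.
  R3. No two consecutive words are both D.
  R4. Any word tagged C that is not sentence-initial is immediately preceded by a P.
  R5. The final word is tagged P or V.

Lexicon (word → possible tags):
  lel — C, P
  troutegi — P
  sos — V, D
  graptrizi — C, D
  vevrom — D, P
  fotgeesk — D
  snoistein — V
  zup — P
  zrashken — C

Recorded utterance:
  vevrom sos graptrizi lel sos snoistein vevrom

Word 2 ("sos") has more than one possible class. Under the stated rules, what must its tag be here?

Candidates per position — 1:vevrom {D,P}; 2:sos {V,D}; 3:graptrizi {C,D}; 4:lel {C,P}; 5:sos {V,D}; 6:snoistein {V}; 7:vevrom {D,P}.
Word 3 cannot be C — rule 4 would then fail for every completion. It is D.
Word 4 cannot be C — rule 2 would then fail for every completion. It is P.
Word 5 cannot be D — rule 2 would then fail for every completion. It is V.
Word 7 cannot be D — rule 5 would then fail for every completion. It is P.
Word 2 cannot be D — rule 3 would then fail for every completion. It is V.
Word 1 cannot be D — rule 2 would then fail for every completion. It is P.
So the tagging must be: P V D P V V P.
Verifying each rule — rule 1 holds; rule 2 holds; rule 3 holds; rule 4 holds; rule 5 holds.

V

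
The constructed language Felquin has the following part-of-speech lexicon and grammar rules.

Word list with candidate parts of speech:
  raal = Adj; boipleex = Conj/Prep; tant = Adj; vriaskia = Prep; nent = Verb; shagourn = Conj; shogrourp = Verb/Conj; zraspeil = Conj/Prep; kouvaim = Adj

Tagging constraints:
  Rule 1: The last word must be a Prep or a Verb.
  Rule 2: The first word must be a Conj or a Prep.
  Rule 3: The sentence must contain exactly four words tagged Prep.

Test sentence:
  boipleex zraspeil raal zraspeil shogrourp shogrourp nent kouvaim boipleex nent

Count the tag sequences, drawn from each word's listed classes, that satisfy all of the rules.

Candidates per position — 1:boipleex {Conj,Prep}; 2:zraspeil {Conj,Prep}; 3:raal {Adj}; 4:zraspeil {Conj,Prep}; 5:shogrourp {Verb,Conj}; 6:shogrourp {Verb,Conj}; 7:nent {Verb}; 8:kouvaim {Adj}; 9:boipleex {Conj,Prep}; 10:nent {Verb}.
There are 64 candidate sequences in total.
The sequences that satisfy every rule: Prep Prep Adj Prep Verb Verb Verb Adj Prep Verb; Prep Prep Adj Prep Verb Conj Verb Adj Prep Verb; Prep Prep Adj Prep Conj Verb Verb Adj Prep Verb; Prep Prep Adj Prep Conj Conj Verb Adj Prep Verb.
Count = 4.

4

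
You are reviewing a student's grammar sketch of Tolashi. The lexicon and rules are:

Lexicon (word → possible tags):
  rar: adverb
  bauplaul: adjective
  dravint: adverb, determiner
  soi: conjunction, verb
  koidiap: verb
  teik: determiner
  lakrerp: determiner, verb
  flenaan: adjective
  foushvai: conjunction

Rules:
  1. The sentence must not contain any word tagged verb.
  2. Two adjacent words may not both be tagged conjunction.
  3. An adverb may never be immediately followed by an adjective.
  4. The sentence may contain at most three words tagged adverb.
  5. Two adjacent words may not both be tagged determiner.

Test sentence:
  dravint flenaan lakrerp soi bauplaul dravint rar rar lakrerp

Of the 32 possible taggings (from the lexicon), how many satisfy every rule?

Candidates per position — 1:dravint {adverb,determiner}; 2:flenaan {adjective}; 3:lakrerp {determiner,verb}; 4:soi {conjunction,verb}; 5:bauplaul {adjective}; 6:dravint {adverb,determiner}; 7:rar {adverb}; 8:rar {adverb}; 9:lakrerp {determiner,verb}.
There are 32 candidate sequences in total.
The sequences that satisfy every rule: determiner adjective determiner conjunction adjective adverb adverb adverb determiner; determiner adjective determiner conjunction adjective determiner adverb adverb determiner.
Count = 2.

2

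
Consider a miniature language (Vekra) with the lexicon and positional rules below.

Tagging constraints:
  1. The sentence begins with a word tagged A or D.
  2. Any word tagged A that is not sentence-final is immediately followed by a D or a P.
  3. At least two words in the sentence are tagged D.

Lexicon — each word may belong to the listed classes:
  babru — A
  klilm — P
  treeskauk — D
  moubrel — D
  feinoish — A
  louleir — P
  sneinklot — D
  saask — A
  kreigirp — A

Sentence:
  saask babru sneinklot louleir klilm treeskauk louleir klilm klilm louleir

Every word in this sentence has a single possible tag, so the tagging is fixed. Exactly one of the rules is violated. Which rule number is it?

Fixed tagging: A A D P P D P P P P.
Applying the rules: R1 ok, R2 fails, R3 ok.
Only rule 2 fails.

2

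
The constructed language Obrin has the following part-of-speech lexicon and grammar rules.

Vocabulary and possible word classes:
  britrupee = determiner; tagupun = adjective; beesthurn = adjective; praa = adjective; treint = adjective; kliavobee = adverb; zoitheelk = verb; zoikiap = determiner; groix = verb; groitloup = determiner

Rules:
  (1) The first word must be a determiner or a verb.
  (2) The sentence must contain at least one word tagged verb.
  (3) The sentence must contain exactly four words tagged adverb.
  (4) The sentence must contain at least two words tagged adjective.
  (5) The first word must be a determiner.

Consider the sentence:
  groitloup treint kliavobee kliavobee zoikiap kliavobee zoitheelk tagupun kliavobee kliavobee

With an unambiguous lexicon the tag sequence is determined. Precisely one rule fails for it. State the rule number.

3

Fixed tagging: determiner adjective adverb adverb determiner adverb verb adjective adverb adverb.
Checking each rule: R1 ✓, R2 ✓, R3 ✗, R4 ✓, R5 ✓.
Only rule 3 fails.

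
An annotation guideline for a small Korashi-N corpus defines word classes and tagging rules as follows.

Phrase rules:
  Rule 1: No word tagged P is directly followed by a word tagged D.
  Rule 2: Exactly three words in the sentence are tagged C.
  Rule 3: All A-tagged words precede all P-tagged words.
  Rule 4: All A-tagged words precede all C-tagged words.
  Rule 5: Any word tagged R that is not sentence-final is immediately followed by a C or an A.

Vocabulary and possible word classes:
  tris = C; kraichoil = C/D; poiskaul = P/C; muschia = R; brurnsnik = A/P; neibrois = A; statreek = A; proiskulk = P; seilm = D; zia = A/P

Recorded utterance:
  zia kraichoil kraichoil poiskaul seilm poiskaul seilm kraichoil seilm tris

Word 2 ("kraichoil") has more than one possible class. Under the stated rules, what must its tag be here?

D

Candidates per position — 1:zia {A,P}; 2:kraichoil {C,D}; 3:kraichoil {C,D}; 4:poiskaul {P,C}; 5:seilm {D}; 6:poiskaul {P,C}; 7:seilm {D}; 8:kraichoil {C,D}; 9:seilm {D}; 10:tris {C}.
If word 4 were P, no tagging could satisfy rule 1; so word 4 is C.
If word 6 were P, no tagging could satisfy rule 1; so word 6 is C.
If word 8 were C, no tagging could satisfy rule 2; so word 8 is D.
If word 2 were C, no tagging could satisfy rule 2; so word 2 is D.
If word 3 were C, no tagging could satisfy rule 2; so word 3 is D.
If word 1 were P, no tagging could satisfy rule 1; so word 1 is A.
The unique satisfying tagging is: A D D C D C D D D C.
Checking: rule 1 holds; rule 2 holds; rule 3 holds; rule 4 holds; rule 5 holds.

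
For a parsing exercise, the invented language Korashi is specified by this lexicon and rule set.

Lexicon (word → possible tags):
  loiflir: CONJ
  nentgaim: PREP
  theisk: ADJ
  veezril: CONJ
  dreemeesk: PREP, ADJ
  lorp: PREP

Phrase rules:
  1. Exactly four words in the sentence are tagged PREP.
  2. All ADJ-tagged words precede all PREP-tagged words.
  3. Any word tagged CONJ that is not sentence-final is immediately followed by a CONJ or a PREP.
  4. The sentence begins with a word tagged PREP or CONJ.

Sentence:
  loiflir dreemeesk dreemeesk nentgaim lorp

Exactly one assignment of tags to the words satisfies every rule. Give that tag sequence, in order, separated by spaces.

Candidates per position — 1:loiflir {CONJ}; 2:dreemeesk {PREP,ADJ}; 3:dreemeesk {PREP,ADJ}; 4:nentgaim {PREP}; 5:lorp {PREP}.
Position 2: tagging it ADJ would leave rule 1 unsatisfiable, so it must be PREP.
Position 3: tagging it ADJ would leave rule 1 unsatisfiable, so it must be PREP.
So the tagging must be: CONJ PREP PREP PREP PREP.
Check: rule 1 holds; rule 2 holds; rule 3 holds; rule 4 holds.

CONJ PREP PREP PREP PREP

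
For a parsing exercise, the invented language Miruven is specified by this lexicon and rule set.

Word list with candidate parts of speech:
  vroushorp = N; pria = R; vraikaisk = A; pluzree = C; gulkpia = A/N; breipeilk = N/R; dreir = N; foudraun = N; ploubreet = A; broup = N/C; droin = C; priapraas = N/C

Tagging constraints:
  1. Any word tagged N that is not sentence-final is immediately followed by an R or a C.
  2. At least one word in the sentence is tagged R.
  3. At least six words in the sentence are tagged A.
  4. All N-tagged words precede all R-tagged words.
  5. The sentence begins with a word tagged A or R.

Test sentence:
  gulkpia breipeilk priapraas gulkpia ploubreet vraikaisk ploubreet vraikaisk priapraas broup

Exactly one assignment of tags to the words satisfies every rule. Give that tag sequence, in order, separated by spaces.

Candidates per position — 1:gulkpia {A,N}; 2:breipeilk {N,R}; 3:priapraas {N,C}; 4:gulkpia {A,N}; 5:ploubreet {A}; 6:vraikaisk {A}; 7:ploubreet {A}; 8:vraikaisk {A}; 9:priapraas {N,C}; 10:broup {N,C}.
At position 1, choosing N makes rule 3 impossible to satisfy; hence A.
At position 2, choosing N makes rule 2 impossible to satisfy; hence R.
At position 3, choosing N makes rule 1 impossible to satisfy; hence C.
At position 4, choosing N makes rule 1 impossible to satisfy; hence A.
At position 9, choosing N makes rule 4 impossible to satisfy; hence C.
At position 10, choosing N makes rule 4 impossible to satisfy; hence C.
So the tagging must be: A R C A A A A A C C.
Verifying each rule — rule 1 ✓; rule 2 ✓; rule 3 ✓; rule 4 ✓; rule 5 ✓.

A R C A A A A A C C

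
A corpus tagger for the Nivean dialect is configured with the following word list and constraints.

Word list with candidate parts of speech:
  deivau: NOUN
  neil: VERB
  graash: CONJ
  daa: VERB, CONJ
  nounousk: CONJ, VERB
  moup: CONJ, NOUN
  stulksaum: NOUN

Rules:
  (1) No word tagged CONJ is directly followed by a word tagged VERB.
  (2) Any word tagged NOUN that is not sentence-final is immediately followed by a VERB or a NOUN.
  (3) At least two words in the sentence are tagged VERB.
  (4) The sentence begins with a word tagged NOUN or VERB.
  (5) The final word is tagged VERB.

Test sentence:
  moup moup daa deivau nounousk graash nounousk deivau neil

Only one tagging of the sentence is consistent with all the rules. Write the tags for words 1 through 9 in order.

NOUN NOUN VERB NOUN VERB CONJ CONJ NOUN VERB

Candidates per position — 1:moup {CONJ,NOUN}; 2:moup {CONJ,NOUN}; 3:daa {VERB,CONJ}; 4:deivau {NOUN}; 5:nounousk {CONJ,VERB}; 6:graash {CONJ}; 7:nounousk {CONJ,VERB}; 8:deivau {NOUN}; 9:neil {VERB}.
At position 1, choosing CONJ makes rule 4 impossible to satisfy; hence NOUN.
At position 2, choosing CONJ makes rule 2 impossible to satisfy; hence NOUN.
At position 3, choosing CONJ makes rule 2 impossible to satisfy; hence VERB.
At position 5, choosing CONJ makes rule 2 impossible to satisfy; hence VERB.
At position 7, choosing VERB makes rule 1 impossible to satisfy; hence CONJ.
The unique satisfying tagging is: NOUN NOUN VERB NOUN VERB CONJ CONJ NOUN VERB.
Checking: rule 1 ✓; rule 2 ✓; rule 3 ✓; rule 4 ✓; rule 5 ✓.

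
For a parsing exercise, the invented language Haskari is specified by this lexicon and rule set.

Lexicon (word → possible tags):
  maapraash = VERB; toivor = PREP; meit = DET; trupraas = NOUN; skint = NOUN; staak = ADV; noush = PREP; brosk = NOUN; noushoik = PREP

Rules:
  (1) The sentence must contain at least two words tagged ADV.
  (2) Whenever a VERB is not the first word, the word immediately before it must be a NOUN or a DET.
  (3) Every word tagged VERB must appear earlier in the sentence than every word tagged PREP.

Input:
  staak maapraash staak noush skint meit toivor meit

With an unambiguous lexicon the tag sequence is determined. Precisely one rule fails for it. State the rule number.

Fixed tagging: ADV VERB ADV PREP NOUN DET PREP DET.
Checking each rule: R1 holds, R2 violated, R3 holds.
Only rule 2 fails.

2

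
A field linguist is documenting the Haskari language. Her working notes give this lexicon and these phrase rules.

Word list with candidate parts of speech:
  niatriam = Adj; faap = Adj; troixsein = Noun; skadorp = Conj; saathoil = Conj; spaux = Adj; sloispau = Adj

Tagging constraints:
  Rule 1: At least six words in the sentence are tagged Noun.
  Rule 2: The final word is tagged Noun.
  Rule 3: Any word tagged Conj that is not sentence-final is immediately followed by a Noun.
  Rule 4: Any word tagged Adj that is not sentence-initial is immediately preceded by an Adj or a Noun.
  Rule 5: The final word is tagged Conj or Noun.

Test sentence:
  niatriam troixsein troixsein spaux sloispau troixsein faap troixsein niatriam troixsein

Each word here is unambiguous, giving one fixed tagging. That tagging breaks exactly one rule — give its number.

1

Fixed tagging: Adj Noun Noun Adj Adj Noun Adj Noun Adj Noun.
Rule check: R1 fails, R2 ok, R3 ok, R4 ok, R5 ok.
Only rule 1 fails.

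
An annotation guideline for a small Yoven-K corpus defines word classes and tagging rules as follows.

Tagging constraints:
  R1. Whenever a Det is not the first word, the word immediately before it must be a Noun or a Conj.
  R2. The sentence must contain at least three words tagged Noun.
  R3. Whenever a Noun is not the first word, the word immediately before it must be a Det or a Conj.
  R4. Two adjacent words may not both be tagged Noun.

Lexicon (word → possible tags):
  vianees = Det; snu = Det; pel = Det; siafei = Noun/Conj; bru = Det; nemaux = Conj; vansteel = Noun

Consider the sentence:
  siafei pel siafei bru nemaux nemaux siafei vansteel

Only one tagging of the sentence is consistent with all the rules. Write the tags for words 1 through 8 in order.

Noun Det Noun Det Conj Conj Conj Noun

Candidates per position — 1:siafei {Noun,Conj}; 2:pel {Det}; 3:siafei {Noun,Conj}; 4:bru {Det}; 5:nemaux {Conj}; 6:nemaux {Conj}; 7:siafei {Noun,Conj}; 8:vansteel {Noun}.
Word 7 cannot be Noun — rule 3 would then fail for every completion. It is Conj.
Word 1 cannot be Conj — rule 2 would then fail for every completion. It is Noun.
Word 3 cannot be Conj — rule 2 would then fail for every completion. It is Noun.
So the tagging must be: Noun Det Noun Det Conj Conj Conj Noun.
Verifying each rule — rule 1 satisfied; rule 2 satisfied; rule 3 satisfied; rule 4 satisfied.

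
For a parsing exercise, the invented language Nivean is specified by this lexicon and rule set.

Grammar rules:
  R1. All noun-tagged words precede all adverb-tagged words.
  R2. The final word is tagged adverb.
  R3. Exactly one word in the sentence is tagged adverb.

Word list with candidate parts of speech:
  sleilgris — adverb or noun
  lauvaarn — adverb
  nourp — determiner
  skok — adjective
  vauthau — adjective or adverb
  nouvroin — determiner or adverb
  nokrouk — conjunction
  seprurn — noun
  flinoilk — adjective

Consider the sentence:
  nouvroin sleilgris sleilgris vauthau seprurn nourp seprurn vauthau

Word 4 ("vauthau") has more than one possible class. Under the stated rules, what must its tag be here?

Candidates per position — 1:nouvroin {determiner,adverb}; 2:sleilgris {adverb,noun}; 3:sleilgris {adverb,noun}; 4:vauthau {adjective,adverb}; 5:seprurn {noun}; 6:nourp {determiner}; 7:seprurn {noun}; 8:vauthau {adjective,adverb}.
Word 1 cannot be adverb — rule 1 would then fail for every completion. It is determiner.
Word 2 cannot be adverb — rule 1 would then fail for every completion. It is noun.
Word 3 cannot be adverb — rule 1 would then fail for every completion. It is noun.
Word 4 cannot be adverb — rule 1 would then fail for every completion. It is adjective.
Word 8 cannot be adjective — rule 2 would then fail for every completion. It is adverb.
So the tagging must be: determiner noun noun adjective noun determiner noun adverb.
Checking: rule 1 satisfied; rule 2 satisfied; rule 3 satisfied.

adjective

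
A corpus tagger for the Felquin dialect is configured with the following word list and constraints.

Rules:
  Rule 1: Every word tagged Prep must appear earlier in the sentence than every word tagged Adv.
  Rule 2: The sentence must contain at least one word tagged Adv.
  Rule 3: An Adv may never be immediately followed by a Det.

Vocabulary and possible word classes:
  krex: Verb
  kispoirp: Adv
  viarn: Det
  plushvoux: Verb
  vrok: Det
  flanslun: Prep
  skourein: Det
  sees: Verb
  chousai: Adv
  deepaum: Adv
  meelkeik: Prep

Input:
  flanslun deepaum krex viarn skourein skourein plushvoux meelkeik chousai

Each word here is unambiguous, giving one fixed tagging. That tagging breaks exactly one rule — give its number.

Fixed tagging: Prep Adv Verb Det Det Det Verb Prep Adv.
Applying the rules: R1 fails, R2 ok, R3 ok.
Only rule 1 fails.

1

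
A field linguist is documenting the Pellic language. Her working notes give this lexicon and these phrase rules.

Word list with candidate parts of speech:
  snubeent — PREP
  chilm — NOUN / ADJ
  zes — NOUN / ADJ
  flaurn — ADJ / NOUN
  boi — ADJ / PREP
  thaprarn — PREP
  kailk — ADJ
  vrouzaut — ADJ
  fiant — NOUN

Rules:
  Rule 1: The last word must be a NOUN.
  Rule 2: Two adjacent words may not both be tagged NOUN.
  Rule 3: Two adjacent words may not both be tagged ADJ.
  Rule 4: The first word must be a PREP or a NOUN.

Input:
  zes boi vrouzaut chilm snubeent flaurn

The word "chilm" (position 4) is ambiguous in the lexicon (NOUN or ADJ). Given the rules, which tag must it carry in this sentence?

Candidates per position — 1:zes {NOUN,ADJ}; 2:boi {ADJ,PREP}; 3:vrouzaut {ADJ}; 4:chilm {NOUN,ADJ}; 5:snubeent {PREP}; 6:flaurn {ADJ,NOUN}.
Position 1: tagging it ADJ would leave rule 4 unsatisfiable, so it must be NOUN.
Position 2: tagging it ADJ would leave rule 3 unsatisfiable, so it must be PREP.
Position 4: tagging it ADJ would leave rule 3 unsatisfiable, so it must be NOUN.
Position 6: tagging it ADJ would leave rule 1 unsatisfiable, so it must be NOUN.
So the tagging must be: NOUN PREP ADJ NOUN PREP NOUN.
Rule-by-rule: rule 1 holds; rule 2 holds; rule 3 holds; rule 4 holds.

NOUN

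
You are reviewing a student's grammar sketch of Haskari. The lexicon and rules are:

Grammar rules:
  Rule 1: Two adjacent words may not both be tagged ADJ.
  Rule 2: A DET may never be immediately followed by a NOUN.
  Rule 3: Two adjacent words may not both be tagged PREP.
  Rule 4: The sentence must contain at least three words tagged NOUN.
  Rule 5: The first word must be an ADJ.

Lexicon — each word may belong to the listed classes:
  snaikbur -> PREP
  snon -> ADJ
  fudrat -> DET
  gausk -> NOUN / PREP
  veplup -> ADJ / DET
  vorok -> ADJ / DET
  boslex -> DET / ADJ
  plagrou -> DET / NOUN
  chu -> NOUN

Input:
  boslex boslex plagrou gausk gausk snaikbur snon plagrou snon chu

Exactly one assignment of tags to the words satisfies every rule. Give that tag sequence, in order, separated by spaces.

ADJ DET DET PREP NOUN PREP ADJ NOUN ADJ NOUN

Candidates per position — 1:boslex {DET,ADJ}; 2:boslex {DET,ADJ}; 3:plagrou {DET,NOUN}; 4:gausk {NOUN,PREP}; 5:gausk {NOUN,PREP}; 6:snaikbur {PREP}; 7:snon {ADJ}; 8:plagrou {DET,NOUN}; 9:snon {ADJ}; 10:chu {NOUN}.
At position 1, choosing DET makes rule 5 impossible to satisfy; hence ADJ.
At position 2, choosing ADJ makes rule 1 impossible to satisfy; hence DET.
At position 3, choosing NOUN makes rule 2 impossible to satisfy; hence DET.
At position 4, choosing NOUN makes rule 2 impossible to satisfy; hence PREP.
At position 5, choosing PREP makes rule 3 impossible to satisfy; hence NOUN.
At position 8, choosing DET makes rule 4 impossible to satisfy; hence NOUN.
That leaves exactly one tagging: ADJ DET DET PREP NOUN PREP ADJ NOUN ADJ NOUN.
Rule-by-rule: rule 1 holds; rule 2 holds; rule 3 holds; rule 4 holds; rule 5 holds.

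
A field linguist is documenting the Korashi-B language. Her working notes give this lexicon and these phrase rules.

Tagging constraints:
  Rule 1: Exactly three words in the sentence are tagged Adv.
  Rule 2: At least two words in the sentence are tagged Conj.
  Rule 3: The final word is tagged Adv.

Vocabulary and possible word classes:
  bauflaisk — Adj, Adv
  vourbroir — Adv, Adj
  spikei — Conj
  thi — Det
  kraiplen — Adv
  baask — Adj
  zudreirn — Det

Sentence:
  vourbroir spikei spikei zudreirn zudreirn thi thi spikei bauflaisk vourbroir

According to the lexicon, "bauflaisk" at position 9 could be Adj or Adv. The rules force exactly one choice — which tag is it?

Candidates per position — 1:vourbroir {Adv,Adj}; 2:spikei {Conj}; 3:spikei {Conj}; 4:zudreirn {Det}; 5:zudreirn {Det}; 6:thi {Det}; 7:thi {Det}; 8:spikei {Conj}; 9:bauflaisk {Adj,Adv}; 10:vourbroir {Adv,Adj}.
At position 1, choosing Adj makes rule 1 impossible to satisfy; hence Adv.
At position 9, choosing Adj makes rule 1 impossible to satisfy; hence Adv.
At position 10, choosing Adj makes rule 1 impossible to satisfy; hence Adv.
That leaves exactly one tagging: Adv Conj Conj Det Det Det Det Conj Adv Adv.
Checking: rule 1 ok; rule 2 ok; rule 3 ok.

Adv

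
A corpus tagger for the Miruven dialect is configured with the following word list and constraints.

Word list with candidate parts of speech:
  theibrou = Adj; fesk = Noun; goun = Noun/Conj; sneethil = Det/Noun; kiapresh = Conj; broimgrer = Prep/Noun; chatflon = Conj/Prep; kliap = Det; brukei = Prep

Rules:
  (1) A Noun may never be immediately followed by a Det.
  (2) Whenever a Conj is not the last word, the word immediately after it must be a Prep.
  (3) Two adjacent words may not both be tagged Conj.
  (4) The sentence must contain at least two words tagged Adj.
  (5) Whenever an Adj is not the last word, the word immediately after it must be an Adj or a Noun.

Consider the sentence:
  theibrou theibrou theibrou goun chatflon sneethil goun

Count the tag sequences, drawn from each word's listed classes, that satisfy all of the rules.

Candidates per position — 1:theibrou {Adj}; 2:theibrou {Adj}; 3:theibrou {Adj}; 4:goun {Noun,Conj}; 5:chatflon {Conj,Prep}; 6:sneethil {Det,Noun}; 7:goun {Noun,Conj}.
There are 16 candidate sequences in total.
The sequences that satisfy every rule: Adj Adj Adj Noun Prep Det Noun; Adj Adj Adj Noun Prep Det Conj; Adj Adj Adj Noun Prep Noun Noun; Adj Adj Adj Noun Prep Noun Conj.
Count = 4.

4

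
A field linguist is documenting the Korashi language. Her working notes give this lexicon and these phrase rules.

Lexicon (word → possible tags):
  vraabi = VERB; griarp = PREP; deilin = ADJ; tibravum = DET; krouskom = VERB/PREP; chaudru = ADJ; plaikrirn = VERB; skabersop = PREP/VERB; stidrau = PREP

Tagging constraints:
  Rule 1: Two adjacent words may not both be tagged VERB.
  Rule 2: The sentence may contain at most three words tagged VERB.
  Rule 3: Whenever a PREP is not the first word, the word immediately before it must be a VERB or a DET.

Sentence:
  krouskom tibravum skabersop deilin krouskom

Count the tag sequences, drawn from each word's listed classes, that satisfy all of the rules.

4

Candidates per position — 1:krouskom {VERB,PREP}; 2:tibravum {DET}; 3:skabersop {PREP,VERB}; 4:deilin {ADJ}; 5:krouskom {VERB,PREP}.
There are 8 candidate sequences in total.
The sequences that satisfy every rule: VERB DET PREP ADJ VERB; VERB DET VERB ADJ VERB; PREP DET PREP ADJ VERB; PREP DET VERB ADJ VERB.
Count = 4.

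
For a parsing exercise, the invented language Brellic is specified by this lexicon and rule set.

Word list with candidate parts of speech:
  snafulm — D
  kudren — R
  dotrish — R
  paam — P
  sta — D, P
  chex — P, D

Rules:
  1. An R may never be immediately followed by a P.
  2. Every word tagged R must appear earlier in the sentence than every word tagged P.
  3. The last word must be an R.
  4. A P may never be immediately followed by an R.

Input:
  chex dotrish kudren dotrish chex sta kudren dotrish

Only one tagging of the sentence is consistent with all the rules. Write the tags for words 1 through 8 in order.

Candidates per position — 1:chex {P,D}; 2:dotrish {R}; 3:kudren {R}; 4:dotrish {R}; 5:chex {P,D}; 6:sta {D,P}; 7:kudren {R}; 8:dotrish {R}.
Word 1 cannot be P — rule 2 would then fail for every completion. It is D.
Word 5 cannot be P — rule 1 would then fail for every completion. It is D.
Word 6 cannot be P — rule 2 would then fail for every completion. It is D.
The only consistent sequence is: D R R R D D R R.
Verifying each rule — rule 1 satisfied; rule 2 satisfied; rule 3 satisfied; rule 4 satisfied.

D R R R D D R R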